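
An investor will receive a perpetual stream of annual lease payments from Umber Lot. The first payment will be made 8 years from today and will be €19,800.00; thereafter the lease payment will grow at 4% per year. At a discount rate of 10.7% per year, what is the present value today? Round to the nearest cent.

€145063.13

Value at end of year 7: C₁ / (r − g) = €19,800.00 / (0.107 − 0.04) = €295,522.3881
Discount to today: PV = €295,522.3881 / (1 + 0.107)^7 = €295,522.3881 / 2.037198 = €145,063.13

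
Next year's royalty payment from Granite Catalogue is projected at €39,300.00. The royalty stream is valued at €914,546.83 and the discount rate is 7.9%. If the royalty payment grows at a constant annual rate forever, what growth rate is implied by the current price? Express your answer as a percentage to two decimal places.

3.60%

P = D₁/(r−g) ⇒ g = r − D₁/P = 0.079 − €39,300.00/€914,546.83 = 0.036028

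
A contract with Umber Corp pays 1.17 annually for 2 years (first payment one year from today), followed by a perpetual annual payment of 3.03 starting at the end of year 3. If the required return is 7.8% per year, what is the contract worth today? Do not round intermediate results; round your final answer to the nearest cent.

PV of 2-year annuity: 1.17 × [1 − (1+0.078)^−2] / 0.078 = 2.09216
Perpetuity value at year 2: 3.03 / 0.078 = 38.84615
PV of perpetuity: 38.84615 / (1+0.078)^2 = 33.42801
Total PV = 2.09216 + 33.42801 = 35.52016

35.52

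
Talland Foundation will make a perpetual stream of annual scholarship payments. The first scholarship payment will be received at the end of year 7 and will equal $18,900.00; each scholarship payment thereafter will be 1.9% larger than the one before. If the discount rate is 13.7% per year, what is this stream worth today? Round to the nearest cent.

Value at end of year 6: C₁ / (r − g) = $18,900.00 / (0.137 − 0.019) = $160,169.4915
Discount to today: PV = $160,169.4915 / (1 + 0.137)^6 = $160,169.4915 / 2.160542 = $74,133.93

$74133.93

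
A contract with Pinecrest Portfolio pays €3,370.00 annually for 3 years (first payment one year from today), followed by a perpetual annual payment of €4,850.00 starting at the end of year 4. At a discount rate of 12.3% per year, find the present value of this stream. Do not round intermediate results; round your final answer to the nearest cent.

PV of 3-year annuity: €3,370.00 × [1 − (1+0.123)^−3] / 0.123 = 8052.62624
Perpetuity value at year 3: €4,850.00 / 0.123 = 39430.89431
PV of perpetuity: 39430.89431 / (1+0.123)^3 = 27841.80314
Total PV = 8052.62624 + 27841.80314 = 35894.42937

€35894.43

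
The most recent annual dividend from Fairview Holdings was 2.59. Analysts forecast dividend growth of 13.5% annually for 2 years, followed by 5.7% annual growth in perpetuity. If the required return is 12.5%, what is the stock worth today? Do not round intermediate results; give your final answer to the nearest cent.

D_1 = 2.93965
D_2 = 3.33650
Terminal value at year 2: TV = D_2×(1+g_2)/(r−g_2) = 3.52668/0.068 = 51.86299
P_0 = D_1/(1+r)^1 + D_2/(1+r)^2 + TV/(1+r)^2
    = 2.61302 + 2.63625 + 40.97817 = 46.22744

46.23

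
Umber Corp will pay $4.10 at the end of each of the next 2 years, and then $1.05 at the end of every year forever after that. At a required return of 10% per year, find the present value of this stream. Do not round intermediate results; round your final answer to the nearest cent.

$15.79

PV of 2-year annuity: $4.10 × [1 − (1+0.1)^−2] / 0.1 = 7.11570
Perpetuity value at year 2: $1.05 / 0.1 = 10.50000
PV of perpetuity: 10.50000 / (1+0.1)^2 = 8.67769
Total PV = 7.11570 + 8.67769 = 15.79339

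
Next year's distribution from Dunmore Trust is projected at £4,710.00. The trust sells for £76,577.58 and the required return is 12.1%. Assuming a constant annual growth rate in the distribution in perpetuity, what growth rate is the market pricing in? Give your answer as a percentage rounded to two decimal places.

5.95%

P = D₁/(r−g) ⇒ g = r − D₁/P = 0.121 − £4,710.00/£76,577.58 = 0.059494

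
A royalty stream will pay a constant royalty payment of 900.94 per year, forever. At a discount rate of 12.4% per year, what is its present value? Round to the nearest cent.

Level perpetuity: PV = C / r = 900.94 / 0.124 = 7,265.65

7265.65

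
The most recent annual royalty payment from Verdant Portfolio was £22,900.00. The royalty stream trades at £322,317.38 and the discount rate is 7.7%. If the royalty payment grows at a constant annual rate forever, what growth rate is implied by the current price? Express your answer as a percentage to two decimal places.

0.56%

P = D₀(1+g)/(r−g) ⇒ P(r−g) = D₀(1+g) ⇒ g(P+D₀) = P·r − D₀
g = (P·r − D₀)/(P + D₀) = (£322,317.38×0.077 − £22,900.00) / (£322,317.38 + £22,900.00) = 0.005557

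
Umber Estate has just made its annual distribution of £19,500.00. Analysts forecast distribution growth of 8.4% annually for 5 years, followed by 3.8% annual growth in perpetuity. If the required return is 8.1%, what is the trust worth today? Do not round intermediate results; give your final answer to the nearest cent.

£575603.79

D_1 = 21138.00000
D_2 = 22913.59200
D_3 = 24838.33373
D_4 = 26924.75376
D_5 = 29186.43308
Terminal value at year 5: TV = D_5×(1+g_2)/(r−g_2) = 30295.51753/0.043 = 704546.91940
P_0 = D_1/(1+r)^1 + D_2/(1+r)^2 + D_3/(1+r)^3 + D_4/(1+r)^4 + D_5/(1+r)^5 + TV/(1+r)^5
    = 19554.11656 + 19608.38330 + 19662.80065 + 19717.36901 + 19772.08881 + 477289.02766 = 575603.78600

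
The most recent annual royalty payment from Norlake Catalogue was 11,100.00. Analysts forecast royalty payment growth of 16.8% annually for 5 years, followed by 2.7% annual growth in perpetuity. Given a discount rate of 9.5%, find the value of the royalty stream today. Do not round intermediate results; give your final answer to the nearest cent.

D_1 = 12964.80000
D_2 = 15142.88640
D_3 = 17686.89132
D_4 = 20658.28906
D_5 = 24128.88162
Terminal value at year 5: TV = D_5×(1+g_2)/(r−g_2) = 24780.36142/0.068 = 364417.07972
P_0 = D_1/(1+r)^1 + D_2/(1+r)^2 + D_3/(1+r)^3 + D_4/(1+r)^4 + D_5/(1+r)^5 + TV/(1+r)^5
    = 11840.00000 + 12629.33333 + 13471.28889 + 14369.37481 + 15327.33314 + 231487.81074 = 299125.14092

299125.14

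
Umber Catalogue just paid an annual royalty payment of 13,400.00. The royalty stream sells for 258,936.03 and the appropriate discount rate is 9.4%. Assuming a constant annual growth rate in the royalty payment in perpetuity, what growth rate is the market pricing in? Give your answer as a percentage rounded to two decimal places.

P = D₀(1+g)/(r−g) ⇒ P(r−g) = D₀(1+g) ⇒ g(P+D₀) = P·r − D₀
g = (P·r − D₀)/(P + D₀) = (258,936.03×0.094 − 13,400.00) / (258,936.03 + 13,400.00) = 0.040171

4.02%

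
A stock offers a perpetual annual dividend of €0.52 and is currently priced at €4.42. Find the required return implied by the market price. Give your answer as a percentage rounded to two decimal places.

P = C/r ⇒ r = C/P = €0.52/€4.42 = 0.117647

11.76%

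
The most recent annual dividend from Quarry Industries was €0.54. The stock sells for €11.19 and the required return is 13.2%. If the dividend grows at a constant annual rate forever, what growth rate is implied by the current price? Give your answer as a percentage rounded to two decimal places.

7.99%

P = D₀(1+g)/(r−g) ⇒ P(r−g) = D₀(1+g) ⇒ g(P+D₀) = P·r − D₀
g = (P·r − D₀)/(P + D₀) = (€11.19×0.132 − €0.54) / (€11.19 + €0.54) = 0.079887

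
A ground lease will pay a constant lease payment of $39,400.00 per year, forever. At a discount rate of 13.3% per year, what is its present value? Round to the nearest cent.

Level perpetuity: PV = C / r = $39,400.00 / 0.133 = $296,240.60

$296240.60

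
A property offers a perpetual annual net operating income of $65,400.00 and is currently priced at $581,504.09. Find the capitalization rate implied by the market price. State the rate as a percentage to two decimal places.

11.25%

P = C/r ⇒ r = C/P = $65,400.00/$581,504.09 = 0.112467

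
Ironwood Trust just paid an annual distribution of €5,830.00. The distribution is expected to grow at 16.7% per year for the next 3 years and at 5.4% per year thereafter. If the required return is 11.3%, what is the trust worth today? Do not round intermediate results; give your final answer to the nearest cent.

D_1 = 6803.61000
D_2 = 7939.81287
D_3 = 9265.76162
Terminal value at year 3: TV = D_3×(1+g_2)/(r−g_2) = 9766.11275/0.059 = 165527.33469
P_0 = D_1/(1+r)^1 + D_2/(1+r)^2 + D_3/(1+r)^3 + TV/(1+r)^3
    = 6112.85714 + 6409.43781 + 6720.40784 + 120056.09941 = 139298.80220

€139298.80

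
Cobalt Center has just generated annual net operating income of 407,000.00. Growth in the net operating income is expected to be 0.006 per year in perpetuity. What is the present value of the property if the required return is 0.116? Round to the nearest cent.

D₁ = D₀ × (1 + g) = 407,000.00 × 1.006 = 409,442.0000
Growing perpetuity: P = D₁ / (r − g) = 409,442.0000 / (0.116 − 0.006) = 3,722,200.00

3722200.00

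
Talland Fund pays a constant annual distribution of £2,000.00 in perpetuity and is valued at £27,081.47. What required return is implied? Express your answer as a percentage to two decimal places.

P = C/r ⇒ r = C/P = £2,000.00/£27,081.47 = 0.073851

7.39%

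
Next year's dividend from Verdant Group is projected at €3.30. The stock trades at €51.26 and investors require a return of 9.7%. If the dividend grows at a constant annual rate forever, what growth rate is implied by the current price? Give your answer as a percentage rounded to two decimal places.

P = D₁/(r−g) ⇒ g = r − D₁/P = 0.097 − €3.30/€51.26 = 0.032622

3.26%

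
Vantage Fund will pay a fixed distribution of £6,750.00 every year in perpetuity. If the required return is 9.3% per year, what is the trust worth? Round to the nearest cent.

Level perpetuity: PV = C / r = £6,750.00 / 0.093 = £72,580.65

£72580.65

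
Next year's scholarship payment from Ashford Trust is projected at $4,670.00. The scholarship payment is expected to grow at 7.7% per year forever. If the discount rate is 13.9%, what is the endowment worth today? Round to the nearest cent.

Growing perpetuity: P = D₁ / (r − g) = $4,670.0000 / (0.139 − 0.077) = $75,322.58

$75322.58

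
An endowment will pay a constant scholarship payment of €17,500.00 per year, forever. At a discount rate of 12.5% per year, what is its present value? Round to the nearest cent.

€140000.00

Level perpetuity: PV = C / r = €17,500.00 / 0.125 = €140,000.00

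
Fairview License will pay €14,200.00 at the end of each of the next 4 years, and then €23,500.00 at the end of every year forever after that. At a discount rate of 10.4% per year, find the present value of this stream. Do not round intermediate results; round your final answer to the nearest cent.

PV of 4-year annuity: €14,200.00 × [1 − (1+0.104)^−4] / 0.104 = 44625.08694
Perpetuity value at year 4: €23,500.00 / 0.104 = 225961.53846
PV of perpetuity: 225961.53846 / (1+0.104)^4 = 152110.16219
Total PV = 44625.08694 + 152110.16219 = 196735.24913

€196735.25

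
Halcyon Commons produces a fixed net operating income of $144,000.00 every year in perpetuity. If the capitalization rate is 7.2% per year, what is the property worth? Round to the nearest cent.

$2000000.00

Level perpetuity: PV = C / r = $144,000.00 / 0.072 = $2,000,000.00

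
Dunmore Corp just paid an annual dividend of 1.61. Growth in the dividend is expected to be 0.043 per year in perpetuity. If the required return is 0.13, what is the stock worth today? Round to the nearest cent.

19.30

D₁ = D₀ × (1 + g) = 1.61 × 1.043 = 1.6792
Growing perpetuity: P = D₁ / (r − g) = 1.6792 / (0.13 − 0.043) = 19.30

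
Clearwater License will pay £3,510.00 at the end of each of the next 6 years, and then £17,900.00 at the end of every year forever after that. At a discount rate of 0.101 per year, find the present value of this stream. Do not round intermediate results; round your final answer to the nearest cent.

PV of 6-year annuity: £3,510.00 × [1 − (1+0.101)^−6] / 0.101 = 15242.27042
Perpetuity value at year 6: £17,900.00 / 0.101 = 177227.72277
PV of perpetuity: 177227.72277 / (1+0.101)^6 = 99496.48616
Total PV = 15242.27042 + 99496.48616 = 114738.75658

£114738.76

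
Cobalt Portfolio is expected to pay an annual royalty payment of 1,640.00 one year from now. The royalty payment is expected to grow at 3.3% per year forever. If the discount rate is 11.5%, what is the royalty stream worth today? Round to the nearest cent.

Growing perpetuity: P = D₁ / (r − g) = 1,640.0000 / (0.115 − 0.033) = 20,000.00

20000.00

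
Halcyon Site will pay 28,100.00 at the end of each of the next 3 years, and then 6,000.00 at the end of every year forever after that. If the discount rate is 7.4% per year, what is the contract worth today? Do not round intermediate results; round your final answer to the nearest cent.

PV of 3-year annuity: 28,100.00 × [1 − (1+0.074)^−3] / 0.074 = 73207.65527
Perpetuity value at year 3: 6,000.00 / 0.074 = 81081.08108
PV of perpetuity: 81081.08108 / (1+0.074)^3 = 65449.55327
Total PV = 73207.65527 + 65449.55327 = 138657.20854

138657.21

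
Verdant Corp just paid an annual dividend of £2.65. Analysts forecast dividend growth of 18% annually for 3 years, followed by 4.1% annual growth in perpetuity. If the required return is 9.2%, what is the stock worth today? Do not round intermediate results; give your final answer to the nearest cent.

D_1 = 3.12700
D_2 = 3.68986
D_3 = 4.35403
Terminal value at year 3: TV = D_3×(1+g_2)/(r−g_2) = 4.53255/0.051 = 88.87353
P_0 = D_1/(1+r)^1 + D_2/(1+r)^2 + D_3/(1+r)^3 + TV/(1+r)^3
    = 2.86355 + 3.09432 + 3.34367 + 68.25030 = 77.55184

£77.55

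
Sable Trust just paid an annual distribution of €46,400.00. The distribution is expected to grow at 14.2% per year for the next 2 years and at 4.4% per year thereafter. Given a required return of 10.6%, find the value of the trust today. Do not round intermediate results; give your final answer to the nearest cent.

D_1 = 52988.80000
D_2 = 60513.20960
Terminal value at year 2: TV = D_2×(1+g_2)/(r−g_2) = 63175.79082/0.062 = 1018964.36810
P_0 = D_1/(1+r)^1 + D_2/(1+r)^2 + TV/(1+r)^2
    = 47910.30741 + 49469.77492 + 833007.17777 = 930387.26011

€930387.26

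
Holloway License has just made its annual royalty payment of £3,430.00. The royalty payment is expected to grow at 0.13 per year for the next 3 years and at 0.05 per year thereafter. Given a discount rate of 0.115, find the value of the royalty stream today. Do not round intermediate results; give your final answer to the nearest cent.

£68243.45

D_1 = 3875.90000
D_2 = 4379.76700
D_3 = 4949.13671
Terminal value at year 3: TV = D_3×(1+g_2)/(r−g_2) = 5196.59355/0.065 = 79947.59301
P_0 = D_1/(1+r)^1 + D_2/(1+r)^2 + D_3/(1+r)^3 + TV/(1+r)^3
    = 3476.14350 + 3522.90776 + 3570.30114 + 57674.09531 = 68243.44770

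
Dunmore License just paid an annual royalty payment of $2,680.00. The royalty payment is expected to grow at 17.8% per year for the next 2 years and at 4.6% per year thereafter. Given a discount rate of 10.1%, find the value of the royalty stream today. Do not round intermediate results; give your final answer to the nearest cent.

D_1 = 3157.04000
D_2 = 3718.99312
Terminal value at year 2: TV = D_2×(1+g_2)/(r−g_2) = 3890.06680/0.055 = 70728.48734
P_0 = D_1/(1+r)^1 + D_2/(1+r)^2 + TV/(1+r)^2
    = 2867.42961 + 3067.96738 + 58347.16135 = 64282.55834

$64282.56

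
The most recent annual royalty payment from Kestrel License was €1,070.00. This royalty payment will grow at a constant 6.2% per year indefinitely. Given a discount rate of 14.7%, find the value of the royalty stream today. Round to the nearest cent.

€13368.71

D₁ = D₀ × (1 + g) = €1,070.00 × 1.062 = €1,136.3400
Growing perpetuity: P = D₁ / (r − g) = €1,136.3400 / (0.147 − 0.062) = €13,368.71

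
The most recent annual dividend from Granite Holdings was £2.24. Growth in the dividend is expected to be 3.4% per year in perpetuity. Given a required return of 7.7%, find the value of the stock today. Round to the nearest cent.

£53.86

D₁ = D₀ × (1 + g) = £2.24 × 1.034 = £2.3162
Growing perpetuity: P = D₁ / (r − g) = £2.3162 / (0.077 − 0.034) = £53.86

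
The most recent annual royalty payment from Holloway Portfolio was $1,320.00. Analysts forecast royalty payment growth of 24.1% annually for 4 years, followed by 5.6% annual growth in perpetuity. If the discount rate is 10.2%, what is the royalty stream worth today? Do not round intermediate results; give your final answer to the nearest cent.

D_1 = 1638.12000
D_2 = 2032.90692
D_3 = 2522.83749
D_4 = 3130.84132
Terminal value at year 4: TV = D_4×(1+g_2)/(r−g_2) = 3306.16844/0.046 = 71873.22688
P_0 = D_1/(1+r)^1 + D_2/(1+r)^2 + D_3/(1+r)^3 + D_4/(1+r)^4 + TV/(1+r)^4
    = 1486.49728 + 1673.99557 + 1885.14384 + 2122.92514 + 48734.97702 = 55903.53885

$55903.54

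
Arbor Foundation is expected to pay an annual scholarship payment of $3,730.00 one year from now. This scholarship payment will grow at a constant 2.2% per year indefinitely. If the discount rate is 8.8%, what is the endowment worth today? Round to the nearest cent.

$56515.15

Growing perpetuity: P = D₁ / (r − g) = $3,730.0000 / (0.088 − 0.022) = $56,515.15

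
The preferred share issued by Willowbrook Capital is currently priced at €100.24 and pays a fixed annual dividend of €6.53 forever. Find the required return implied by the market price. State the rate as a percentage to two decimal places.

6.51%

P = C/r ⇒ r = C/P = €6.53/€100.24 = 0.065144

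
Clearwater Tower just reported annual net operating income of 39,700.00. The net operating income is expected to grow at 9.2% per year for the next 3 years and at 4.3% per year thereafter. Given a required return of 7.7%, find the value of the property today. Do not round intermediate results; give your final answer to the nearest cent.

D_1 = 43352.40000
D_2 = 47340.82080
D_3 = 51696.17631
Terminal value at year 3: TV = D_3×(1+g_2)/(r−g_2) = 53919.11190/0.034 = 1585856.23221
P_0 = D_1/(1+r)^1 + D_2/(1+r)^2 + D_3/(1+r)^3 + TV/(1+r)^3
    = 40252.92479 + 40813.55048 + 41381.98434 + 1269453.22535 = 1391901.68496

1391901.68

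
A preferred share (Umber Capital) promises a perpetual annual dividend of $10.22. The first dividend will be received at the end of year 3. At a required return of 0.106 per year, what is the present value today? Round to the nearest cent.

Value at end of year 2: C / r = $10.22 / 0.106 = $96.4151
Discount to today: PV = $96.4151 / (1 + 0.106)^2 = $96.4151 / 1.223236 = $78.82

$78.82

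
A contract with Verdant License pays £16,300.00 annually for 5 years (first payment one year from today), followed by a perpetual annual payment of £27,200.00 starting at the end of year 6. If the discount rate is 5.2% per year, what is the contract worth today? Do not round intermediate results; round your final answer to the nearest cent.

PV of 5-year annuity: £16,300.00 × [1 − (1+0.052)^−5] / 0.052 = 70182.01206
Perpetuity value at year 5: £27,200.00 / 0.052 = 523076.92308
PV of perpetuity: 523076.92308 / (1+0.052)^5 = 405963.38148
Total PV = 70182.01206 + 405963.38148 = 476145.39354

£476145.39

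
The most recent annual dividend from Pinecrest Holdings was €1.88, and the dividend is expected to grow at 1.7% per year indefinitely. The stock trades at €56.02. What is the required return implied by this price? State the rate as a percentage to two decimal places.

D₁ = €1.88 × 1.017 = €1.9120
P = D₁/(r − g) ⇒ r = D₁/P + g = €1.9120/€56.02 + 0.017 = 0.034130 + 0.017 = 0.051130

5.11%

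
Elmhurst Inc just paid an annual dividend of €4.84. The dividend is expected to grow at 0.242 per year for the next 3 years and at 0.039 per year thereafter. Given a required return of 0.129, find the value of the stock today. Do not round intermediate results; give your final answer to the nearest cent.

€92.01

D_1 = 6.01128
D_2 = 7.46601
D_3 = 9.27278
Terminal value at year 3: TV = D_3×(1+g_2)/(r−g_2) = 9.63442/0.09 = 107.04914
P_0 = D_1/(1+r)^1 + D_2/(1+r)^2 + D_3/(1+r)^3 + TV/(1+r)^3
    = 5.32443 + 5.85734 + 6.44360 + 74.38774 = 92.01311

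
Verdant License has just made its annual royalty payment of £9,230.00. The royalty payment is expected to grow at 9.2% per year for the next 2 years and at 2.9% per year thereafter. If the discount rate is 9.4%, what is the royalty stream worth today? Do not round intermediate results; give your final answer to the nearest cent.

D_1 = 10079.16000
D_2 = 11006.44272
Terminal value at year 2: TV = D_2×(1+g_2)/(r−g_2) = 11325.62956/0.065 = 174240.45475
P_0 = D_1/(1+r)^1 + D_2/(1+r)^2 + TV/(1+r)^2
    = 9213.12614 + 9196.28313 + 145584.23606 = 163993.64534

£163993.65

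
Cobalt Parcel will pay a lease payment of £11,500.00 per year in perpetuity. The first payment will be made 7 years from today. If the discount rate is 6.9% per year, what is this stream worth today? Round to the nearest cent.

Value at end of year 6: C / r = £11,500.00 / 0.069 = £166,666.6667
Discount to today: PV = £166,666.6667 / (1 + 0.069)^6 = £166,666.6667 / 1.492335 = £111,681.83

£111681.83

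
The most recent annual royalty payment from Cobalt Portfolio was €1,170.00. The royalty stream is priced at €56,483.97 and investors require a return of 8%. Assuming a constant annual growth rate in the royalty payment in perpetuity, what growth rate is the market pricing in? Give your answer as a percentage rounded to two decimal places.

P = D₀(1+g)/(r−g) ⇒ P(r−g) = D₀(1+g) ⇒ g(P+D₀) = P·r − D₀
g = (P·r − D₀)/(P + D₀) = (€56,483.97×0.08 − €1,170.00) / (€56,483.97 + €1,170.00) = 0.058083

5.81%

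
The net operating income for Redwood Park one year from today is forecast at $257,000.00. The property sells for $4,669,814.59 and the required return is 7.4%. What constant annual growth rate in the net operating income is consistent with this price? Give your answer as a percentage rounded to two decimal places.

P = D₁/(r−g) ⇒ g = r − D₁/P = 0.074 − $257,000.00/$4,669,814.59 = 0.018966

1.90%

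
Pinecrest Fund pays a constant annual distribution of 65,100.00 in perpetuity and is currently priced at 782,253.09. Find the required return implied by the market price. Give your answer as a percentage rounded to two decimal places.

8.32%

P = C/r ⇒ r = C/P = 65,100.00/782,253.09 = 0.083221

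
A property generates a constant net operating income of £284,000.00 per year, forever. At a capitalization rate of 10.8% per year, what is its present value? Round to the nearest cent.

Level perpetuity: PV = C / r = £284,000.00 / 0.108 = £2,629,629.63

£2629629.63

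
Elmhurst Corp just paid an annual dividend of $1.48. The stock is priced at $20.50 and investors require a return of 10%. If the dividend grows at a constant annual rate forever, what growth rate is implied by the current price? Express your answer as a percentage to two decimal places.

P = D₀(1+g)/(r−g) ⇒ P(r−g) = D₀(1+g) ⇒ g(P+D₀) = P·r − D₀
g = (P·r − D₀)/(P + D₀) = ($20.50×0.1 − $1.48) / ($20.50 + $1.48) = 0.025933

2.59%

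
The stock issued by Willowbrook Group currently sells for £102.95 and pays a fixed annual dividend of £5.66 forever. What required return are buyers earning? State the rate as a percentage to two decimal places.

5.50%

P = C/r ⇒ r = C/P = £5.66/£102.95 = 0.054978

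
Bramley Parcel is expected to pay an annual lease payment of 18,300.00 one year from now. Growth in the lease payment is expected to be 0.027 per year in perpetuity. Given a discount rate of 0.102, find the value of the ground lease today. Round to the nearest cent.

Growing perpetuity: P = D₁ / (r − g) = 18,300.0000 / (0.102 − 0.027) = 244,000.00

244000.00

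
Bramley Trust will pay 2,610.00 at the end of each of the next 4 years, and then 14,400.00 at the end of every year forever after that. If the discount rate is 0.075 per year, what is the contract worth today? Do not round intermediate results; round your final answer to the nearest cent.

152511.44

PV of 4-year annuity: 2,610.00 × [1 − (1+0.075)^−4] / 0.075 = 8741.74156
Perpetuity value at year 4: 14,400.00 / 0.075 = 192000.00000
PV of perpetuity: 192000.00000 / (1+0.075)^4 = 143769.70172
Total PV = 8741.74156 + 143769.70172 = 152511.44328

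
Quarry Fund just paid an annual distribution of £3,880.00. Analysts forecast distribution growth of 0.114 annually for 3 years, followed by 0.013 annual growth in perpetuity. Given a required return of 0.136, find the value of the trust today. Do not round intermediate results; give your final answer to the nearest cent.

£41328.94

D_1 = 4322.32000
D_2 = 4815.06448
D_3 = 5363.98183
Terminal value at year 3: TV = D_3×(1+g_2)/(r−g_2) = 5433.71359/0.123 = 44176.53329
P_0 = D_1/(1+r)^1 + D_2/(1+r)^2 + D_3/(1+r)^3 + TV/(1+r)^3
    = 3804.85915 + 3731.17350 + 3658.91486 + 30133.98987 = 41328.93739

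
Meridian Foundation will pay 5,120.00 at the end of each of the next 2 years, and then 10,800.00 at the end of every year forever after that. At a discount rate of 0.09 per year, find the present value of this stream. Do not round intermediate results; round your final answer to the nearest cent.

PV of 2-year annuity: 5,120.00 × [1 − (1+0.09)^−2] / 0.09 = 9006.64927
Perpetuity value at year 2: 10,800.00 / 0.09 = 120000.00000
PV of perpetuity: 120000.00000 / (1+0.09)^2 = 101001.59919
Total PV = 9006.64927 + 101001.59919 = 110008.24846

110008.25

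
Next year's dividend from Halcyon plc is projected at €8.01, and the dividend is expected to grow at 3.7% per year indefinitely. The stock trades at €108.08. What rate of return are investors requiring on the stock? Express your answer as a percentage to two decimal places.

11.11%

P = D₁/(r − g) ⇒ r = D₁/P + g = €8.0100/€108.08 + 0.037 = 0.074112 + 0.037 = 0.111112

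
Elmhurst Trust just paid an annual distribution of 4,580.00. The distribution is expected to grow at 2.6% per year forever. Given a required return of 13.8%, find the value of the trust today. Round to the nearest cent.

D₁ = D₀ × (1 + g) = 4,580.00 × 1.026 = 4,699.0800
Growing perpetuity: P = D₁ / (r − g) = 4,699.0800 / (0.138 − 0.026) = 41,956.07

41956.07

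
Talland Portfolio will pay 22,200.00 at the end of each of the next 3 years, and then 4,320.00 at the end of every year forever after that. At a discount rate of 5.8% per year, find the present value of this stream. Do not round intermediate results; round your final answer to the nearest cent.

PV of 3-year annuity: 22,200.00 × [1 − (1+0.058)^−3] / 0.058 = 59561.13183
Perpetuity value at year 3: 4,320.00 / 0.058 = 74482.75862
PV of perpetuity: 74482.75862 / (1+0.058)^3 = 62892.48432
Total PV = 59561.13183 + 62892.48432 = 122453.61615

122453.62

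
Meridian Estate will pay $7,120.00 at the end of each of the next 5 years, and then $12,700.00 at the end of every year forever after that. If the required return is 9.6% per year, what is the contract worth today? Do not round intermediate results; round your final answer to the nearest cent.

$110921.14

PV of 5-year annuity: $7,120.00 × [1 − (1+0.096)^−5] / 0.096 = 27268.48659
Perpetuity value at year 5: $12,700.00 / 0.096 = 132291.66667
PV of perpetuity: 132291.66667 / (1+0.096)^5 = 83652.65266
Total PV = 27268.48659 + 83652.65266 = 110921.13925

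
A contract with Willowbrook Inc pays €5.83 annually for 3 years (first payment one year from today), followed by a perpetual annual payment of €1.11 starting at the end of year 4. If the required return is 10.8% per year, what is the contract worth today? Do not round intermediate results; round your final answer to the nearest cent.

€21.85

PV of 3-year annuity: €5.83 × [1 − (1+0.108)^−3] / 0.108 = 14.29656
Perpetuity value at year 3: €1.11 / 0.108 = 10.27778
PV of perpetuity: 10.27778 / (1+0.108)^3 = 7.55579
Total PV = 14.29656 + 7.55579 = 21.85235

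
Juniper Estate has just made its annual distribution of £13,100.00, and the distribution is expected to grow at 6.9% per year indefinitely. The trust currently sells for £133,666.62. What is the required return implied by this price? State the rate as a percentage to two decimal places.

17.38%

D₁ = £13,100.00 × 1.069 = £14,003.9000
P = D₁/(r − g) ⇒ r = D₁/P + g = £14,003.9000/£133,666.62 + 0.069 = 0.104767 + 0.069 = 0.173767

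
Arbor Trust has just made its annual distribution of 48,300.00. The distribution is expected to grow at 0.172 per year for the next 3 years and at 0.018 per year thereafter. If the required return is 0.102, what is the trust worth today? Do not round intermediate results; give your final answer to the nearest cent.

D_1 = 56607.60000
D_2 = 66344.10720
D_3 = 77755.29364
Terminal value at year 3: TV = D_3×(1+g_2)/(r−g_2) = 79154.88892/0.084 = 942320.10624
P_0 = D_1/(1+r)^1 + D_2/(1+r)^2 + D_3/(1+r)^3 + TV/(1+r)^3
    = 51368.05808 + 54631.00187 + 58101.21070 + 704131.33925 = 868231.60991

868231.61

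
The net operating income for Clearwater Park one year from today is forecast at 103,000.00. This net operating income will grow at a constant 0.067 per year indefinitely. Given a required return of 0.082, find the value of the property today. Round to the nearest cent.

6866666.67

Growing perpetuity: P = D₁ / (r − g) = 103,000.0000 / (0.082 − 0.067) = 6,866,666.67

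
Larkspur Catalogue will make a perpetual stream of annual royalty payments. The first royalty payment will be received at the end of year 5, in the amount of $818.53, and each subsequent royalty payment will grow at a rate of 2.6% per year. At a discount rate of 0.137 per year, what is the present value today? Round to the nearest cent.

Value at end of year 4: C₁ / (r − g) = $818.53 / (0.137 − 0.026) = $7,374.1441
Discount to today: PV = $7,374.1441 / (1 + 0.137)^4 = $7,374.1441 / 1.671252 = $4,412.35

$4412.35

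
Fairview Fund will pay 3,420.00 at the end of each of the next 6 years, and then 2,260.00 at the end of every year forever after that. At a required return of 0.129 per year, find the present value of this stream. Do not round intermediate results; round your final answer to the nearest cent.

22169.48

PV of 6-year annuity: 3,420.00 × [1 − (1+0.129)^−6] / 0.129 = 13709.77761
Perpetuity value at year 6: 2,260.00 / 0.129 = 17519.37984
PV of perpetuity: 17519.37984 / (1+0.129)^6 = 8459.70224
Total PV = 13709.77761 + 8459.70224 = 22169.47985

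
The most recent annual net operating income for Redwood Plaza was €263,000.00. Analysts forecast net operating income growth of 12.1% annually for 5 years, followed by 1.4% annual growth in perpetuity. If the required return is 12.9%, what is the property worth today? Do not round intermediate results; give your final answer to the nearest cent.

D_1 = 294823.00000
D_2 = 330496.58300
D_3 = 370486.66954
D_4 = 415315.55656
D_5 = 465568.73890
Terminal value at year 5: TV = D_5×(1+g_2)/(r−g_2) = 472086.70125/0.115 = 4105101.74996
P_0 = D_1/(1+r)^1 + D_2/(1+r)^2 + D_3/(1+r)^3 + D_4/(1+r)^4 + D_5/(1+r)^5 + TV/(1+r)^5
    = 261136.40390 + 259286.01308 + 257448.73398 + 255624.47369 + 253813.13995 + 2237969.77312 = 3525278.53771

€3525278.54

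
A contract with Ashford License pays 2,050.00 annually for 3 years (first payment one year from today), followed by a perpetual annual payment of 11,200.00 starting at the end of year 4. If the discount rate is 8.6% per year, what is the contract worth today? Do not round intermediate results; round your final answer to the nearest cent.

PV of 3-year annuity: 2,050.00 × [1 − (1+0.086)^−3] / 0.086 = 5226.37108
Perpetuity value at year 3: 11,200.00 / 0.086 = 130232.55814
PV of perpetuity: 130232.55814 / (1+0.086)^3 = 101678.72592
Total PV = 5226.37108 + 101678.72592 = 106905.09699

106905.10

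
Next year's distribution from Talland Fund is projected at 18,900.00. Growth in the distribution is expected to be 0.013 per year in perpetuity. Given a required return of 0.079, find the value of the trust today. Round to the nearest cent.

286363.64

Growing perpetuity: P = D₁ / (r − g) = 18,900.0000 / (0.079 − 0.013) = 286,363.64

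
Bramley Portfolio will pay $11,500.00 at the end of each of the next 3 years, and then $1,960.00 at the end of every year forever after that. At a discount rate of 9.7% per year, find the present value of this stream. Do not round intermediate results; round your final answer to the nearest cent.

PV of 3-year annuity: $11,500.00 × [1 − (1+0.097)^−3] / 0.097 = 28750.52108
Perpetuity value at year 3: $1,960.00 / 0.097 = 20206.18557
PV of perpetuity: 20206.18557 / (1+0.097)^3 = 15306.09676
Total PV = 28750.52108 + 15306.09676 = 44056.61784

$44056.62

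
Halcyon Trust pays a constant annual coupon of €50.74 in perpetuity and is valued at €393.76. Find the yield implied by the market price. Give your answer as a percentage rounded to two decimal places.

12.89%

P = C/r ⇒ r = C/P = €50.74/€393.76 = 0.128860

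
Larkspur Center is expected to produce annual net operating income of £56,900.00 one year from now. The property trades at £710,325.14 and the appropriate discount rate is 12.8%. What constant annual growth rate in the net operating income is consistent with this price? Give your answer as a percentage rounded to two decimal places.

4.79%

P = D₁/(r−g) ⇒ g = r − D₁/P = 0.128 − £56,900.00/£710,325.14 = 0.047896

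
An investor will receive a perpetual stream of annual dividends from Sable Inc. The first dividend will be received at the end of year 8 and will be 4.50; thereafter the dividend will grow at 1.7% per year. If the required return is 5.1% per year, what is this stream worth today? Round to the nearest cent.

Value at end of year 7: C₁ / (r − g) = 4.50 / (0.051 − 0.017) = 132.3529
Discount to today: PV = 132.3529 / (1 + 0.051)^7 = 132.3529 / 1.416508 = 93.44

93.44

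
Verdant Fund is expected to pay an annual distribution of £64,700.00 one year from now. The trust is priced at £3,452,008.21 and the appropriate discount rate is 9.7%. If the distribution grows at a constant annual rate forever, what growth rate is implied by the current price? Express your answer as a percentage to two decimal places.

7.83%

P = D₁/(r−g) ⇒ g = r − D₁/P = 0.097 − £64,700.00/£3,452,008.21 = 0.078257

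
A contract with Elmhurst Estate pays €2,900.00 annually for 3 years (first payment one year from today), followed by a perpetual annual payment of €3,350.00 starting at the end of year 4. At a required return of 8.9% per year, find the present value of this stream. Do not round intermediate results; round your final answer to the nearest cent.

€36499.33

PV of 3-year annuity: €2,900.00 × [1 − (1+0.089)^−3] / 0.089 = 7353.85711
Perpetuity value at year 3: €3,350.00 / 0.089 = 37640.44944
PV of perpetuity: 37640.44944 / (1+0.089)^3 = 29145.47658
Total PV = 7353.85711 + 29145.47658 = 36499.33368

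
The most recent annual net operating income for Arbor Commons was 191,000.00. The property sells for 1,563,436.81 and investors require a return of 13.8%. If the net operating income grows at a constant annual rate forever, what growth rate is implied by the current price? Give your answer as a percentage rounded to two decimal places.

P = D₀(1+g)/(r−g) ⇒ P(r−g) = D₀(1+g) ⇒ g(P+D₀) = P·r − D₀
g = (P·r − D₀)/(P + D₀) = (1,563,436.81×0.138 − 191,000.00) / (1,563,436.81 + 191,000.00) = 0.014110

1.41%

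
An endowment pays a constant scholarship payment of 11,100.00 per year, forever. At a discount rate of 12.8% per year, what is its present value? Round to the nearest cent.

Level perpetuity: PV = C / r = 11,100.00 / 0.128 = 86,718.75

86718.75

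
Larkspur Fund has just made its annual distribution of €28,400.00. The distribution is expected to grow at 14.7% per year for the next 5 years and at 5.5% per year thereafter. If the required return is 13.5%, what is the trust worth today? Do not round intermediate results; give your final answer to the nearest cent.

D_1 = 32574.80000
D_2 = 37363.29560
D_3 = 42855.70005
D_4 = 49155.48796
D_5 = 56381.34469
Terminal value at year 5: TV = D_5×(1+g_2)/(r−g_2) = 59482.31865/0.08 = 743528.98312
P_0 = D_1/(1+r)^1 + D_2/(1+r)^2 + D_3/(1+r)^3 + D_4/(1+r)^4 + D_5/(1+r)^5 + TV/(1+r)^5
    = 28700.26432 + 29003.70324 + 29310.35032 + 29620.23948 + 29933.40501 + 394746.77859 = 541314.74096

€541314.74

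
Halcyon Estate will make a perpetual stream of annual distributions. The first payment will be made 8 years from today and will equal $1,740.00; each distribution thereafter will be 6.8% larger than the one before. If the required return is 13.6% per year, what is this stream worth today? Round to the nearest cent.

Value at end of year 7: C₁ / (r − g) = $1,740.00 / (0.136 − 0.068) = $25,588.2353
Discount to today: PV = $25,588.2353 / (1 + 0.136)^7 = $25,588.2353 / 2.441453 = $10,480.74

$10480.74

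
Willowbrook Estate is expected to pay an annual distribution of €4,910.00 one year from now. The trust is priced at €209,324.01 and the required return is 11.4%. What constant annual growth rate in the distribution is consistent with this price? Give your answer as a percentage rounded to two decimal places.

P = D₁/(r−g) ⇒ g = r − D₁/P = 0.114 − €4,910.00/€209,324.01 = 0.090544

9.05%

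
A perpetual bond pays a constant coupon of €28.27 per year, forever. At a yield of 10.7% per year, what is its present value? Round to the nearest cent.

€264.21

Level perpetuity: PV = C / r = €28.27 / 0.107 = €264.21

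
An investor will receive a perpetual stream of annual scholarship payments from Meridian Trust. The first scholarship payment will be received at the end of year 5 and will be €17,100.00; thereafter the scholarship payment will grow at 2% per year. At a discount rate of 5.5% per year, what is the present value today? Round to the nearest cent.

€394383.04

Value at end of year 4: C₁ / (r − g) = €17,100.00 / (0.055 − 0.02) = €488,571.4286
Discount to today: PV = €488,571.4286 / (1 + 0.055)^4 = €488,571.4286 / 1.238825 = €394,383.04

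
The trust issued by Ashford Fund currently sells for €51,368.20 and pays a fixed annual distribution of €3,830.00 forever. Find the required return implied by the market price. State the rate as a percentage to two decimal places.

7.46%

P = C/r ⇒ r = C/P = €3,830.00/€51,368.20 = 0.074560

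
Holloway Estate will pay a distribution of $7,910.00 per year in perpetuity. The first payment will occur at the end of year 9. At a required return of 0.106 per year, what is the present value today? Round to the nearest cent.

$33329.56

Value at end of year 8: C / r = $7,910.00 / 0.106 = $74,622.6415
Discount to today: PV = $74,622.6415 / (1 + 0.106)^8 = $74,622.6415 / 2.238933 = $33,329.56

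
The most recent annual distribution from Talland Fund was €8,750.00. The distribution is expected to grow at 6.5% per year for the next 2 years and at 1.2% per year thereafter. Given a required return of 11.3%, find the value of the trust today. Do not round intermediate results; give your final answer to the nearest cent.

D_1 = 9318.75000
D_2 = 9924.46875
Terminal value at year 2: TV = D_2×(1+g_2)/(r−g_2) = 10043.56237/0.101 = 99441.21163
P_0 = D_1/(1+r)^1 + D_2/(1+r)^2 + TV/(1+r)^2
    = 8372.64151 + 8011.55724 + 80274.21709 = 96658.41584

€96658.42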